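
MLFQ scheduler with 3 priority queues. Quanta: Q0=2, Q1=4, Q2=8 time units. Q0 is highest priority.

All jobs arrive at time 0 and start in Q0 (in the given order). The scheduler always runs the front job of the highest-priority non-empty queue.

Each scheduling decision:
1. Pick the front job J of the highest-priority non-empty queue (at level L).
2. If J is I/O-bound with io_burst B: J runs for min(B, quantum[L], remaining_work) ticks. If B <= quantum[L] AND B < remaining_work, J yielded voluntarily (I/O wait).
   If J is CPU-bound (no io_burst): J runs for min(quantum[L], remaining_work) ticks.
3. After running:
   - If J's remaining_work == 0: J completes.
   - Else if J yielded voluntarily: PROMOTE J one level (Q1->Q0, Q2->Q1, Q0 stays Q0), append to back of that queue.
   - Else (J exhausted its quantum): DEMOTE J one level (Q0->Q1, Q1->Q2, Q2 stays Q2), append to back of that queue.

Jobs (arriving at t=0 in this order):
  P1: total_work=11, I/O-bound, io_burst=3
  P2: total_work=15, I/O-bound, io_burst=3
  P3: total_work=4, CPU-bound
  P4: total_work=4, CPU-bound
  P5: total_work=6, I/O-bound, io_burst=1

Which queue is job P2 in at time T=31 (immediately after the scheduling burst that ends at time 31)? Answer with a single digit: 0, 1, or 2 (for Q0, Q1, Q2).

t=0-2: P1@Q0 runs 2, rem=9, quantum used, demote→Q1. Q0=[P2,P3,P4,P5] Q1=[P1] Q2=[]
t=2-4: P2@Q0 runs 2, rem=13, quantum used, demote→Q1. Q0=[P3,P4,P5] Q1=[P1,P2] Q2=[]
t=4-6: P3@Q0 runs 2, rem=2, quantum used, demote→Q1. Q0=[P4,P5] Q1=[P1,P2,P3] Q2=[]
t=6-8: P4@Q0 runs 2, rem=2, quantum used, demote→Q1. Q0=[P5] Q1=[P1,P2,P3,P4] Q2=[]
t=8-9: P5@Q0 runs 1, rem=5, I/O yield, promote→Q0. Q0=[P5] Q1=[P1,P2,P3,P4] Q2=[]
t=9-10: P5@Q0 runs 1, rem=4, I/O yield, promote→Q0. Q0=[P5] Q1=[P1,P2,P3,P4] Q2=[]
t=10-11: P5@Q0 runs 1, rem=3, I/O yield, promote→Q0. Q0=[P5] Q1=[P1,P2,P3,P4] Q2=[]
t=11-12: P5@Q0 runs 1, rem=2, I/O yield, promote→Q0. Q0=[P5] Q1=[P1,P2,P3,P4] Q2=[]
t=12-13: P5@Q0 runs 1, rem=1, I/O yield, promote→Q0. Q0=[P5] Q1=[P1,P2,P3,P4] Q2=[]
t=13-14: P5@Q0 runs 1, rem=0, completes. Q0=[] Q1=[P1,P2,P3,P4] Q2=[]
t=14-17: P1@Q1 runs 3, rem=6, I/O yield, promote→Q0. Q0=[P1] Q1=[P2,P3,P4] Q2=[]
t=17-19: P1@Q0 runs 2, rem=4, quantum used, demote→Q1. Q0=[] Q1=[P2,P3,P4,P1] Q2=[]
t=19-22: P2@Q1 runs 3, rem=10, I/O yield, promote→Q0. Q0=[P2] Q1=[P3,P4,P1] Q2=[]
t=22-24: P2@Q0 runs 2, rem=8, quantum used, demote→Q1. Q0=[] Q1=[P3,P4,P1,P2] Q2=[]
t=24-26: P3@Q1 runs 2, rem=0, completes. Q0=[] Q1=[P4,P1,P2] Q2=[]
t=26-28: P4@Q1 runs 2, rem=0, completes. Q0=[] Q1=[P1,P2] Q2=[]
t=28-31: P1@Q1 runs 3, rem=1, I/O yield, promote→Q0. Q0=[P1] Q1=[P2] Q2=[]
t=31-32: P1@Q0 runs 1, rem=0, completes. Q0=[] Q1=[P2] Q2=[]
t=32-35: P2@Q1 runs 3, rem=5, I/O yield, promote→Q0. Q0=[P2] Q1=[] Q2=[]
t=35-37: P2@Q0 runs 2, rem=3, quantum used, demote→Q1. Q0=[] Q1=[P2] Q2=[]
t=37-40: P2@Q1 runs 3, rem=0, completes. Q0=[] Q1=[] Q2=[]

Answer: 1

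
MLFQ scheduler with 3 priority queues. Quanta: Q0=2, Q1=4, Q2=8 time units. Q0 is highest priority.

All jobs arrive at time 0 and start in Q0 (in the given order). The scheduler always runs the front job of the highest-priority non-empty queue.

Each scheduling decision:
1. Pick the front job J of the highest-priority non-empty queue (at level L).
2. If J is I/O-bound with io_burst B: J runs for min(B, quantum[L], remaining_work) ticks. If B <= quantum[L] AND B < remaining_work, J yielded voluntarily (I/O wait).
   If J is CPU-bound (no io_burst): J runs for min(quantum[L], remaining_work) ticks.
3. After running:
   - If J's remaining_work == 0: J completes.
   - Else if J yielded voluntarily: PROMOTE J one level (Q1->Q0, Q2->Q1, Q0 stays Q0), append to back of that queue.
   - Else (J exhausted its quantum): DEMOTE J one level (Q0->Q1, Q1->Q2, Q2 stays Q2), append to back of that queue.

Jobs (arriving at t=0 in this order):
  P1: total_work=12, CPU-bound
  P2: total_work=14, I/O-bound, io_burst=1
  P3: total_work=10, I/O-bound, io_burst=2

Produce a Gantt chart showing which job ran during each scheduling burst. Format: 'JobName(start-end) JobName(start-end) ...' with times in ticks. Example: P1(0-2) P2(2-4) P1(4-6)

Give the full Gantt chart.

Answer: P1(0-2) P2(2-3) P3(3-5) P2(5-6) P3(6-8) P2(8-9) P3(9-11) P2(11-12) P3(12-14) P2(14-15) P3(15-17) P2(17-18) P2(18-19) P2(19-20) P2(20-21) P2(21-22) P2(22-23) P2(23-24) P2(24-25) P2(25-26) P1(26-30) P1(30-36)

Derivation:
t=0-2: P1@Q0 runs 2, rem=10, quantum used, demote→Q1. Q0=[P2,P3] Q1=[P1] Q2=[]
t=2-3: P2@Q0 runs 1, rem=13, I/O yield, promote→Q0. Q0=[P3,P2] Q1=[P1] Q2=[]
t=3-5: P3@Q0 runs 2, rem=8, I/O yield, promote→Q0. Q0=[P2,P3] Q1=[P1] Q2=[]
t=5-6: P2@Q0 runs 1, rem=12, I/O yield, promote→Q0. Q0=[P3,P2] Q1=[P1] Q2=[]
t=6-8: P3@Q0 runs 2, rem=6, I/O yield, promote→Q0. Q0=[P2,P3] Q1=[P1] Q2=[]
t=8-9: P2@Q0 runs 1, rem=11, I/O yield, promote→Q0. Q0=[P3,P2] Q1=[P1] Q2=[]
t=9-11: P3@Q0 runs 2, rem=4, I/O yield, promote→Q0. Q0=[P2,P3] Q1=[P1] Q2=[]
t=11-12: P2@Q0 runs 1, rem=10, I/O yield, promote→Q0. Q0=[P3,P2] Q1=[P1] Q2=[]
t=12-14: P3@Q0 runs 2, rem=2, I/O yield, promote→Q0. Q0=[P2,P3] Q1=[P1] Q2=[]
t=14-15: P2@Q0 runs 1, rem=9, I/O yield, promote→Q0. Q0=[P3,P2] Q1=[P1] Q2=[]
t=15-17: P3@Q0 runs 2, rem=0, completes. Q0=[P2] Q1=[P1] Q2=[]
t=17-18: P2@Q0 runs 1, rem=8, I/O yield, promote→Q0. Q0=[P2] Q1=[P1] Q2=[]
t=18-19: P2@Q0 runs 1, rem=7, I/O yield, promote→Q0. Q0=[P2] Q1=[P1] Q2=[]
t=19-20: P2@Q0 runs 1, rem=6, I/O yield, promote→Q0. Q0=[P2] Q1=[P1] Q2=[]
t=20-21: P2@Q0 runs 1, rem=5, I/O yield, promote→Q0. Q0=[P2] Q1=[P1] Q2=[]
t=21-22: P2@Q0 runs 1, rem=4, I/O yield, promote→Q0. Q0=[P2] Q1=[P1] Q2=[]
t=22-23: P2@Q0 runs 1, rem=3, I/O yield, promote→Q0. Q0=[P2] Q1=[P1] Q2=[]
t=23-24: P2@Q0 runs 1, rem=2, I/O yield, promote→Q0. Q0=[P2] Q1=[P1] Q2=[]
t=24-25: P2@Q0 runs 1, rem=1, I/O yield, promote→Q0. Q0=[P2] Q1=[P1] Q2=[]
t=25-26: P2@Q0 runs 1, rem=0, completes. Q0=[] Q1=[P1] Q2=[]
t=26-30: P1@Q1 runs 4, rem=6, quantum used, demote→Q2. Q0=[] Q1=[] Q2=[P1]
t=30-36: P1@Q2 runs 6, rem=0, completes. Q0=[] Q1=[] Q2=[]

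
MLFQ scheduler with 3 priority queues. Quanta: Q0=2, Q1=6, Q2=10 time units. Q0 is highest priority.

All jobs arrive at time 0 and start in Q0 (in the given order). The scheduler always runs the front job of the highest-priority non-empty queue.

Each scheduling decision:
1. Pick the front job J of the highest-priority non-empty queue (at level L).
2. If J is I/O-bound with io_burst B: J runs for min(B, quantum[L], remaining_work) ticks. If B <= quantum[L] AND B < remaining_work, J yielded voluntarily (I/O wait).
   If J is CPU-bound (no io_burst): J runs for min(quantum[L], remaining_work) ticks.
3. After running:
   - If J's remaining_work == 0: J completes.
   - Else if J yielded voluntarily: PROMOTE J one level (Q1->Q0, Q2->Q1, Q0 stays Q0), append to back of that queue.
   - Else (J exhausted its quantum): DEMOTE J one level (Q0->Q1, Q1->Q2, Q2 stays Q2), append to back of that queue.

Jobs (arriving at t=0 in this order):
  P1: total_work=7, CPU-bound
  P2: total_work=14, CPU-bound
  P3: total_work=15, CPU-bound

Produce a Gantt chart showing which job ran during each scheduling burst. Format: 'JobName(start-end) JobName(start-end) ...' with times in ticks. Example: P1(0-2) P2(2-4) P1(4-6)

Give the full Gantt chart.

Answer: P1(0-2) P2(2-4) P3(4-6) P1(6-11) P2(11-17) P3(17-23) P2(23-29) P3(29-36)

Derivation:
t=0-2: P1@Q0 runs 2, rem=5, quantum used, demote→Q1. Q0=[P2,P3] Q1=[P1] Q2=[]
t=2-4: P2@Q0 runs 2, rem=12, quantum used, demote→Q1. Q0=[P3] Q1=[P1,P2] Q2=[]
t=4-6: P3@Q0 runs 2, rem=13, quantum used, demote→Q1. Q0=[] Q1=[P1,P2,P3] Q2=[]
t=6-11: P1@Q1 runs 5, rem=0, completes. Q0=[] Q1=[P2,P3] Q2=[]
t=11-17: P2@Q1 runs 6, rem=6, quantum used, demote→Q2. Q0=[] Q1=[P3] Q2=[P2]
t=17-23: P3@Q1 runs 6, rem=7, quantum used, demote→Q2. Q0=[] Q1=[] Q2=[P2,P3]
t=23-29: P2@Q2 runs 6, rem=0, completes. Q0=[] Q1=[] Q2=[P3]
t=29-36: P3@Q2 runs 7, rem=0, completes. Q0=[] Q1=[] Q2=[]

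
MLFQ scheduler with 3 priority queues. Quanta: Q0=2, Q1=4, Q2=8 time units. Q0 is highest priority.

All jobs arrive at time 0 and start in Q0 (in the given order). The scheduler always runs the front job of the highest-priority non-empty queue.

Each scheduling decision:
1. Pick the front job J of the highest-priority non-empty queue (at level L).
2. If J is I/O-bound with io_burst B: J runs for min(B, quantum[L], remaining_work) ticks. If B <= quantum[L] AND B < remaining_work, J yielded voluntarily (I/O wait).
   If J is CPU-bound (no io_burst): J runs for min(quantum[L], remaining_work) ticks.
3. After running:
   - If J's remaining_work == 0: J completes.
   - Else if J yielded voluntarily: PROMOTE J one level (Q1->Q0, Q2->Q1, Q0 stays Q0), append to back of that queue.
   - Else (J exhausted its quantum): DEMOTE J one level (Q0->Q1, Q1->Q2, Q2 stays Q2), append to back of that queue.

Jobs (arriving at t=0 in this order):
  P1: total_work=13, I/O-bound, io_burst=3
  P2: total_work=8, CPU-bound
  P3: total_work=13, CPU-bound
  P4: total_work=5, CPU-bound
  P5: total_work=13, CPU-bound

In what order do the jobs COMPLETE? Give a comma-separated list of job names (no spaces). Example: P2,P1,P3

Answer: P4,P1,P2,P3,P5

Derivation:
t=0-2: P1@Q0 runs 2, rem=11, quantum used, demote→Q1. Q0=[P2,P3,P4,P5] Q1=[P1] Q2=[]
t=2-4: P2@Q0 runs 2, rem=6, quantum used, demote→Q1. Q0=[P3,P4,P5] Q1=[P1,P2] Q2=[]
t=4-6: P3@Q0 runs 2, rem=11, quantum used, demote→Q1. Q0=[P4,P5] Q1=[P1,P2,P3] Q2=[]
t=6-8: P4@Q0 runs 2, rem=3, quantum used, demote→Q1. Q0=[P5] Q1=[P1,P2,P3,P4] Q2=[]
t=8-10: P5@Q0 runs 2, rem=11, quantum used, demote→Q1. Q0=[] Q1=[P1,P2,P3,P4,P5] Q2=[]
t=10-13: P1@Q1 runs 3, rem=8, I/O yield, promote→Q0. Q0=[P1] Q1=[P2,P3,P4,P5] Q2=[]
t=13-15: P1@Q0 runs 2, rem=6, quantum used, demote→Q1. Q0=[] Q1=[P2,P3,P4,P5,P1] Q2=[]
t=15-19: P2@Q1 runs 4, rem=2, quantum used, demote→Q2. Q0=[] Q1=[P3,P4,P5,P1] Q2=[P2]
t=19-23: P3@Q1 runs 4, rem=7, quantum used, demote→Q2. Q0=[] Q1=[P4,P5,P1] Q2=[P2,P3]
t=23-26: P4@Q1 runs 3, rem=0, completes. Q0=[] Q1=[P5,P1] Q2=[P2,P3]
t=26-30: P5@Q1 runs 4, rem=7, quantum used, demote→Q2. Q0=[] Q1=[P1] Q2=[P2,P3,P5]
t=30-33: P1@Q1 runs 3, rem=3, I/O yield, promote→Q0. Q0=[P1] Q1=[] Q2=[P2,P3,P5]
t=33-35: P1@Q0 runs 2, rem=1, quantum used, demote→Q1. Q0=[] Q1=[P1] Q2=[P2,P3,P5]
t=35-36: P1@Q1 runs 1, rem=0, completes. Q0=[] Q1=[] Q2=[P2,P3,P5]
t=36-38: P2@Q2 runs 2, rem=0, completes. Q0=[] Q1=[] Q2=[P3,P5]
t=38-45: P3@Q2 runs 7, rem=0, completes. Q0=[] Q1=[] Q2=[P5]
t=45-52: P5@Q2 runs 7, rem=0, completes. Q0=[] Q1=[] Q2=[]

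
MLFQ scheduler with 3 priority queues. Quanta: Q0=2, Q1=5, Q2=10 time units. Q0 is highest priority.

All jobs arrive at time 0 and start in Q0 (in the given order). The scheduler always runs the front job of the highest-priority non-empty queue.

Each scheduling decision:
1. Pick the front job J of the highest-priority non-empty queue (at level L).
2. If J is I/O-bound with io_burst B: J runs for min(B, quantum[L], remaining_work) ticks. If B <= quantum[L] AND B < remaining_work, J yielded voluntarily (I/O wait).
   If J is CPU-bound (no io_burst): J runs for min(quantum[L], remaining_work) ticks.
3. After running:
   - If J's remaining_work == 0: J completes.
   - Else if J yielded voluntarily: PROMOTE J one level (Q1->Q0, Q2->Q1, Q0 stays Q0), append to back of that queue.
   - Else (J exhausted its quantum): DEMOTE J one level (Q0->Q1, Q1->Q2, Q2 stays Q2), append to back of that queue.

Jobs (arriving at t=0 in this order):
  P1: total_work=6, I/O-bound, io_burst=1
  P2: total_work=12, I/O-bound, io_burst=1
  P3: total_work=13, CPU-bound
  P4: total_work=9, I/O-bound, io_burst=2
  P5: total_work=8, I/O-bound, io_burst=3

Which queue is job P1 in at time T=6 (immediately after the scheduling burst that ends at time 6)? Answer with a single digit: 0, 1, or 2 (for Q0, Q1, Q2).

Answer: 0

Derivation:
t=0-1: P1@Q0 runs 1, rem=5, I/O yield, promote→Q0. Q0=[P2,P3,P4,P5,P1] Q1=[] Q2=[]
t=1-2: P2@Q0 runs 1, rem=11, I/O yield, promote→Q0. Q0=[P3,P4,P5,P1,P2] Q1=[] Q2=[]
t=2-4: P3@Q0 runs 2, rem=11, quantum used, demote→Q1. Q0=[P4,P5,P1,P2] Q1=[P3] Q2=[]
t=4-6: P4@Q0 runs 2, rem=7, I/O yield, promote→Q0. Q0=[P5,P1,P2,P4] Q1=[P3] Q2=[]
t=6-8: P5@Q0 runs 2, rem=6, quantum used, demote→Q1. Q0=[P1,P2,P4] Q1=[P3,P5] Q2=[]
t=8-9: P1@Q0 runs 1, rem=4, I/O yield, promote→Q0. Q0=[P2,P4,P1] Q1=[P3,P5] Q2=[]
t=9-10: P2@Q0 runs 1, rem=10, I/O yield, promote→Q0. Q0=[P4,P1,P2] Q1=[P3,P5] Q2=[]
t=10-12: P4@Q0 runs 2, rem=5, I/O yield, promote→Q0. Q0=[P1,P2,P4] Q1=[P3,P5] Q2=[]
t=12-13: P1@Q0 runs 1, rem=3, I/O yield, promote→Q0. Q0=[P2,P4,P1] Q1=[P3,P5] Q2=[]
t=13-14: P2@Q0 runs 1, rem=9, I/O yield, promote→Q0. Q0=[P4,P1,P2] Q1=[P3,P5] Q2=[]
t=14-16: P4@Q0 runs 2, rem=3, I/O yield, promote→Q0. Q0=[P1,P2,P4] Q1=[P3,P5] Q2=[]
t=16-17: P1@Q0 runs 1, rem=2, I/O yield, promote→Q0. Q0=[P2,P4,P1] Q1=[P3,P5] Q2=[]
t=17-18: P2@Q0 runs 1, rem=8, I/O yield, promote→Q0. Q0=[P4,P1,P2] Q1=[P3,P5] Q2=[]
t=18-20: P4@Q0 runs 2, rem=1, I/O yield, promote→Q0. Q0=[P1,P2,P4] Q1=[P3,P5] Q2=[]
t=20-21: P1@Q0 runs 1, rem=1, I/O yield, promote→Q0. Q0=[P2,P4,P1] Q1=[P3,P5] Q2=[]
t=21-22: P2@Q0 runs 1, rem=7, I/O yield, promote→Q0. Q0=[P4,P1,P2] Q1=[P3,P5] Q2=[]
t=22-23: P4@Q0 runs 1, rem=0, completes. Q0=[P1,P2] Q1=[P3,P5] Q2=[]
t=23-24: P1@Q0 runs 1, rem=0, completes. Q0=[P2] Q1=[P3,P5] Q2=[]
t=24-25: P2@Q0 runs 1, rem=6, I/O yield, promote→Q0. Q0=[P2] Q1=[P3,P5] Q2=[]
t=25-26: P2@Q0 runs 1, rem=5, I/O yield, promote→Q0. Q0=[P2] Q1=[P3,P5] Q2=[]
t=26-27: P2@Q0 runs 1, rem=4, I/O yield, promote→Q0. Q0=[P2] Q1=[P3,P5] Q2=[]
t=27-28: P2@Q0 runs 1, rem=3, I/O yield, promote→Q0. Q0=[P2] Q1=[P3,P5] Q2=[]
t=28-29: P2@Q0 runs 1, rem=2, I/O yield, promote→Q0. Q0=[P2] Q1=[P3,P5] Q2=[]
t=29-30: P2@Q0 runs 1, rem=1, I/O yield, promote→Q0. Q0=[P2] Q1=[P3,P5] Q2=[]
t=30-31: P2@Q0 runs 1, rem=0, completes. Q0=[] Q1=[P3,P5] Q2=[]
t=31-36: P3@Q1 runs 5, rem=6, quantum used, demote→Q2. Q0=[] Q1=[P5] Q2=[P3]
t=36-39: P5@Q1 runs 3, rem=3, I/O yield, promote→Q0. Q0=[P5] Q1=[] Q2=[P3]
t=39-41: P5@Q0 runs 2, rem=1, quantum used, demote→Q1. Q0=[] Q1=[P5] Q2=[P3]
t=41-42: P5@Q1 runs 1, rem=0, completes. Q0=[] Q1=[] Q2=[P3]
t=42-48: P3@Q2 runs 6, rem=0, completes. Q0=[] Q1=[] Q2=[]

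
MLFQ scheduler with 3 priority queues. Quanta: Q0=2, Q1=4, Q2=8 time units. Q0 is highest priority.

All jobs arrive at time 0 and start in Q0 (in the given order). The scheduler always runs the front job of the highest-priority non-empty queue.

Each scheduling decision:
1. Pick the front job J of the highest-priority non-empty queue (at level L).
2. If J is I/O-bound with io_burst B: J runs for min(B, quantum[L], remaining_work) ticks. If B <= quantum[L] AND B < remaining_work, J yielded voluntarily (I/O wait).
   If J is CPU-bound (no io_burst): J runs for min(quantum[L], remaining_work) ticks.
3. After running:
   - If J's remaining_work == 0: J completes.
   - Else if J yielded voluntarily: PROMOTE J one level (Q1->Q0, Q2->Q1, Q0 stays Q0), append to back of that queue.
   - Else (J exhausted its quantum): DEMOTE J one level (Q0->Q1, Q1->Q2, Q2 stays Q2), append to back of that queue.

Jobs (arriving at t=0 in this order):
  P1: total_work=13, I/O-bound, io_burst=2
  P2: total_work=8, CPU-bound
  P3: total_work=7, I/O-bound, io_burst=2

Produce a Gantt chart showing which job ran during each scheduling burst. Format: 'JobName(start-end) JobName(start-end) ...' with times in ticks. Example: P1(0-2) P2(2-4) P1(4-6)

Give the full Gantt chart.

Answer: P1(0-2) P2(2-4) P3(4-6) P1(6-8) P3(8-10) P1(10-12) P3(12-14) P1(14-16) P3(16-17) P1(17-19) P1(19-21) P1(21-22) P2(22-26) P2(26-28)

Derivation:
t=0-2: P1@Q0 runs 2, rem=11, I/O yield, promote→Q0. Q0=[P2,P3,P1] Q1=[] Q2=[]
t=2-4: P2@Q0 runs 2, rem=6, quantum used, demote→Q1. Q0=[P3,P1] Q1=[P2] Q2=[]
t=4-6: P3@Q0 runs 2, rem=5, I/O yield, promote→Q0. Q0=[P1,P3] Q1=[P2] Q2=[]
t=6-8: P1@Q0 runs 2, rem=9, I/O yield, promote→Q0. Q0=[P3,P1] Q1=[P2] Q2=[]
t=8-10: P3@Q0 runs 2, rem=3, I/O yield, promote→Q0. Q0=[P1,P3] Q1=[P2] Q2=[]
t=10-12: P1@Q0 runs 2, rem=7, I/O yield, promote→Q0. Q0=[P3,P1] Q1=[P2] Q2=[]
t=12-14: P3@Q0 runs 2, rem=1, I/O yield, promote→Q0. Q0=[P1,P3] Q1=[P2] Q2=[]
t=14-16: P1@Q0 runs 2, rem=5, I/O yield, promote→Q0. Q0=[P3,P1] Q1=[P2] Q2=[]
t=16-17: P3@Q0 runs 1, rem=0, completes. Q0=[P1] Q1=[P2] Q2=[]
t=17-19: P1@Q0 runs 2, rem=3, I/O yield, promote→Q0. Q0=[P1] Q1=[P2] Q2=[]
t=19-21: P1@Q0 runs 2, rem=1, I/O yield, promote→Q0. Q0=[P1] Q1=[P2] Q2=[]
t=21-22: P1@Q0 runs 1, rem=0, completes. Q0=[] Q1=[P2] Q2=[]
t=22-26: P2@Q1 runs 4, rem=2, quantum used, demote→Q2. Q0=[] Q1=[] Q2=[P2]
t=26-28: P2@Q2 runs 2, rem=0, completes. Q0=[] Q1=[] Q2=[]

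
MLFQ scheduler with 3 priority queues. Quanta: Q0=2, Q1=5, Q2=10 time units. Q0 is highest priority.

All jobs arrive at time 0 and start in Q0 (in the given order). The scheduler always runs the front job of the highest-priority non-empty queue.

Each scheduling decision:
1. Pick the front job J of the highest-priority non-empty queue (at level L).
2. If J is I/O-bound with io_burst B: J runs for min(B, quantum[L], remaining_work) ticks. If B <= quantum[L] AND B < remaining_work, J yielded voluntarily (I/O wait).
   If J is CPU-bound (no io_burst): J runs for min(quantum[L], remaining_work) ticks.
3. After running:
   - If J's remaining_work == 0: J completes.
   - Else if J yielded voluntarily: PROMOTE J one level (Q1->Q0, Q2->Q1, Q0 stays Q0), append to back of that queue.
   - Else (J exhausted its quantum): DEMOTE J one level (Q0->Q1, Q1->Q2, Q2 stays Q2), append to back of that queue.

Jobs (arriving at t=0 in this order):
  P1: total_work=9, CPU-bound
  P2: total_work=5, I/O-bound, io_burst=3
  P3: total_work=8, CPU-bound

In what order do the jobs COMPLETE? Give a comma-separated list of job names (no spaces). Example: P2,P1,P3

t=0-2: P1@Q0 runs 2, rem=7, quantum used, demote→Q1. Q0=[P2,P3] Q1=[P1] Q2=[]
t=2-4: P2@Q0 runs 2, rem=3, quantum used, demote→Q1. Q0=[P3] Q1=[P1,P2] Q2=[]
t=4-6: P3@Q0 runs 2, rem=6, quantum used, demote→Q1. Q0=[] Q1=[P1,P2,P3] Q2=[]
t=6-11: P1@Q1 runs 5, rem=2, quantum used, demote→Q2. Q0=[] Q1=[P2,P3] Q2=[P1]
t=11-14: P2@Q1 runs 3, rem=0, completes. Q0=[] Q1=[P3] Q2=[P1]
t=14-19: P3@Q1 runs 5, rem=1, quantum used, demote→Q2. Q0=[] Q1=[] Q2=[P1,P3]
t=19-21: P1@Q2 runs 2, rem=0, completes. Q0=[] Q1=[] Q2=[P3]
t=21-22: P3@Q2 runs 1, rem=0, completes. Q0=[] Q1=[] Q2=[]

Answer: P2,P1,P3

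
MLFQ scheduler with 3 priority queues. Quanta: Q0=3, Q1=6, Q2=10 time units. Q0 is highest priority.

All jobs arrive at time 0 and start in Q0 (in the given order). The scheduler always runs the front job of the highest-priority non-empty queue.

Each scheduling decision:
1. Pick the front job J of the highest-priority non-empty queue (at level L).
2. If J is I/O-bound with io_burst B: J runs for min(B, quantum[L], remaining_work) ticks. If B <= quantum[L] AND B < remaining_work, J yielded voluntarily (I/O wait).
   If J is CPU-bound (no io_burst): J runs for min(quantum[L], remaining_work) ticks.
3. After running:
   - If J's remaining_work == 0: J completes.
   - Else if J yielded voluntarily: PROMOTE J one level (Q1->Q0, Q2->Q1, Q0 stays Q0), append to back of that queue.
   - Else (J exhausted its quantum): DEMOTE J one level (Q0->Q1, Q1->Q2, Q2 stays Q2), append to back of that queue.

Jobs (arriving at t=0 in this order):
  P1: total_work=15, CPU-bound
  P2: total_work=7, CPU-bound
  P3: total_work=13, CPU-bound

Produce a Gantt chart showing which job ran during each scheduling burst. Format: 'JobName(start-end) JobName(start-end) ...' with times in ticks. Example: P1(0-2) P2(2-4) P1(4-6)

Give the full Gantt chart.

Answer: P1(0-3) P2(3-6) P3(6-9) P1(9-15) P2(15-19) P3(19-25) P1(25-31) P3(31-35)

Derivation:
t=0-3: P1@Q0 runs 3, rem=12, quantum used, demote→Q1. Q0=[P2,P3] Q1=[P1] Q2=[]
t=3-6: P2@Q0 runs 3, rem=4, quantum used, demote→Q1. Q0=[P3] Q1=[P1,P2] Q2=[]
t=6-9: P3@Q0 runs 3, rem=10, quantum used, demote→Q1. Q0=[] Q1=[P1,P2,P3] Q2=[]
t=9-15: P1@Q1 runs 6, rem=6, quantum used, demote→Q2. Q0=[] Q1=[P2,P3] Q2=[P1]
t=15-19: P2@Q1 runs 4, rem=0, completes. Q0=[] Q1=[P3] Q2=[P1]
t=19-25: P3@Q1 runs 6, rem=4, quantum used, demote→Q2. Q0=[] Q1=[] Q2=[P1,P3]
t=25-31: P1@Q2 runs 6, rem=0, completes. Q0=[] Q1=[] Q2=[P3]
t=31-35: P3@Q2 runs 4, rem=0, completes. Q0=[] Q1=[] Q2=[]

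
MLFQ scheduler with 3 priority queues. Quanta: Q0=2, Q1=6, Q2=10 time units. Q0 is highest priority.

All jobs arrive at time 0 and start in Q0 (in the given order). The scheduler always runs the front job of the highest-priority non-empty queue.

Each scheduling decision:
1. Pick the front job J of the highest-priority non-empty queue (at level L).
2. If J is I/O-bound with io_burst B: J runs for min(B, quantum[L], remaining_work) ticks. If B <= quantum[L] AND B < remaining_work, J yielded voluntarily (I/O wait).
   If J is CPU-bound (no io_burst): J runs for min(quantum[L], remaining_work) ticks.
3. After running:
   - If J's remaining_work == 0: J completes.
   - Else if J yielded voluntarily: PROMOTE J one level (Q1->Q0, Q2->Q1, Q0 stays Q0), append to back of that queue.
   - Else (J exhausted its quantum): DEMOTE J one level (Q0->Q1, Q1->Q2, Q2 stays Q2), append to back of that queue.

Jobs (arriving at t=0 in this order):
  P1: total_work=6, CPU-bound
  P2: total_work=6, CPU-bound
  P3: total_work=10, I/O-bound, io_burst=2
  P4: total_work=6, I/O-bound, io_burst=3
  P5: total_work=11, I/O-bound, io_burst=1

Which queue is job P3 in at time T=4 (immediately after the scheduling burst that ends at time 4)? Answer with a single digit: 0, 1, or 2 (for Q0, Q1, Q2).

t=0-2: P1@Q0 runs 2, rem=4, quantum used, demote→Q1. Q0=[P2,P3,P4,P5] Q1=[P1] Q2=[]
t=2-4: P2@Q0 runs 2, rem=4, quantum used, demote→Q1. Q0=[P3,P4,P5] Q1=[P1,P2] Q2=[]
t=4-6: P3@Q0 runs 2, rem=8, I/O yield, promote→Q0. Q0=[P4,P5,P3] Q1=[P1,P2] Q2=[]
t=6-8: P4@Q0 runs 2, rem=4, quantum used, demote→Q1. Q0=[P5,P3] Q1=[P1,P2,P4] Q2=[]
t=8-9: P5@Q0 runs 1, rem=10, I/O yield, promote→Q0. Q0=[P3,P5] Q1=[P1,P2,P4] Q2=[]
t=9-11: P3@Q0 runs 2, rem=6, I/O yield, promote→Q0. Q0=[P5,P3] Q1=[P1,P2,P4] Q2=[]
t=11-12: P5@Q0 runs 1, rem=9, I/O yield, promote→Q0. Q0=[P3,P5] Q1=[P1,P2,P4] Q2=[]
t=12-14: P3@Q0 runs 2, rem=4, I/O yield, promote→Q0. Q0=[P5,P3] Q1=[P1,P2,P4] Q2=[]
t=14-15: P5@Q0 runs 1, rem=8, I/O yield, promote→Q0. Q0=[P3,P5] Q1=[P1,P2,P4] Q2=[]
t=15-17: P3@Q0 runs 2, rem=2, I/O yield, promote→Q0. Q0=[P5,P3] Q1=[P1,P2,P4] Q2=[]
t=17-18: P5@Q0 runs 1, rem=7, I/O yield, promote→Q0. Q0=[P3,P5] Q1=[P1,P2,P4] Q2=[]
t=18-20: P3@Q0 runs 2, rem=0, completes. Q0=[P5] Q1=[P1,P2,P4] Q2=[]
t=20-21: P5@Q0 runs 1, rem=6, I/O yield, promote→Q0. Q0=[P5] Q1=[P1,P2,P4] Q2=[]
t=21-22: P5@Q0 runs 1, rem=5, I/O yield, promote→Q0. Q0=[P5] Q1=[P1,P2,P4] Q2=[]
t=22-23: P5@Q0 runs 1, rem=4, I/O yield, promote→Q0. Q0=[P5] Q1=[P1,P2,P4] Q2=[]
t=23-24: P5@Q0 runs 1, rem=3, I/O yield, promote→Q0. Q0=[P5] Q1=[P1,P2,P4] Q2=[]
t=24-25: P5@Q0 runs 1, rem=2, I/O yield, promote→Q0. Q0=[P5] Q1=[P1,P2,P4] Q2=[]
t=25-26: P5@Q0 runs 1, rem=1, I/O yield, promote→Q0. Q0=[P5] Q1=[P1,P2,P4] Q2=[]
t=26-27: P5@Q0 runs 1, rem=0, completes. Q0=[] Q1=[P1,P2,P4] Q2=[]
t=27-31: P1@Q1 runs 4, rem=0, completes. Q0=[] Q1=[P2,P4] Q2=[]
t=31-35: P2@Q1 runs 4, rem=0, completes. Q0=[] Q1=[P4] Q2=[]
t=35-38: P4@Q1 runs 3, rem=1, I/O yield, promote→Q0. Q0=[P4] Q1=[] Q2=[]
t=38-39: P4@Q0 runs 1, rem=0, completes. Q0=[] Q1=[] Q2=[]

Answer: 0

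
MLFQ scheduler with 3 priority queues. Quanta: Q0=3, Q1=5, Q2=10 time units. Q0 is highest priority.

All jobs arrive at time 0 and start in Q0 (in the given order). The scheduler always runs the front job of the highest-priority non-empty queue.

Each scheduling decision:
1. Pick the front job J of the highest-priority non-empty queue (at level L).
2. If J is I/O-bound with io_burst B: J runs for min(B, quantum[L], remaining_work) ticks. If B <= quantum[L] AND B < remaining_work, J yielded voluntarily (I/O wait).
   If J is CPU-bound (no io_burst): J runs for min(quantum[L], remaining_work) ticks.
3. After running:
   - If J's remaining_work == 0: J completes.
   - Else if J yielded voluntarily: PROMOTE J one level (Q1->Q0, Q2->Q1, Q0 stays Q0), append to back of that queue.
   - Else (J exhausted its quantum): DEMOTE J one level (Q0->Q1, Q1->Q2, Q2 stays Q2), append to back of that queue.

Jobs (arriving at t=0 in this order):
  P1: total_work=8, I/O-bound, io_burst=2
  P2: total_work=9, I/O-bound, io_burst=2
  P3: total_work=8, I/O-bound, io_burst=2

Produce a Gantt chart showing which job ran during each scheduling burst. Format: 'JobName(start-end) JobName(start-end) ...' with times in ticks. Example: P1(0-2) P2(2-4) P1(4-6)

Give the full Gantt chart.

t=0-2: P1@Q0 runs 2, rem=6, I/O yield, promote→Q0. Q0=[P2,P3,P1] Q1=[] Q2=[]
t=2-4: P2@Q0 runs 2, rem=7, I/O yield, promote→Q0. Q0=[P3,P1,P2] Q1=[] Q2=[]
t=4-6: P3@Q0 runs 2, rem=6, I/O yield, promote→Q0. Q0=[P1,P2,P3] Q1=[] Q2=[]
t=6-8: P1@Q0 runs 2, rem=4, I/O yield, promote→Q0. Q0=[P2,P3,P1] Q1=[] Q2=[]
t=8-10: P2@Q0 runs 2, rem=5, I/O yield, promote→Q0. Q0=[P3,P1,P2] Q1=[] Q2=[]
t=10-12: P3@Q0 runs 2, rem=4, I/O yield, promote→Q0. Q0=[P1,P2,P3] Q1=[] Q2=[]
t=12-14: P1@Q0 runs 2, rem=2, I/O yield, promote→Q0. Q0=[P2,P3,P1] Q1=[] Q2=[]
t=14-16: P2@Q0 runs 2, rem=3, I/O yield, promote→Q0. Q0=[P3,P1,P2] Q1=[] Q2=[]
t=16-18: P3@Q0 runs 2, rem=2, I/O yield, promote→Q0. Q0=[P1,P2,P3] Q1=[] Q2=[]
t=18-20: P1@Q0 runs 2, rem=0, completes. Q0=[P2,P3] Q1=[] Q2=[]
t=20-22: P2@Q0 runs 2, rem=1, I/O yield, promote→Q0. Q0=[P3,P2] Q1=[] Q2=[]
t=22-24: P3@Q0 runs 2, rem=0, completes. Q0=[P2] Q1=[] Q2=[]
t=24-25: P2@Q0 runs 1, rem=0, completes. Q0=[] Q1=[] Q2=[]

Answer: P1(0-2) P2(2-4) P3(4-6) P1(6-8) P2(8-10) P3(10-12) P1(12-14) P2(14-16) P3(16-18) P1(18-20) P2(20-22) P3(22-24) P2(24-25)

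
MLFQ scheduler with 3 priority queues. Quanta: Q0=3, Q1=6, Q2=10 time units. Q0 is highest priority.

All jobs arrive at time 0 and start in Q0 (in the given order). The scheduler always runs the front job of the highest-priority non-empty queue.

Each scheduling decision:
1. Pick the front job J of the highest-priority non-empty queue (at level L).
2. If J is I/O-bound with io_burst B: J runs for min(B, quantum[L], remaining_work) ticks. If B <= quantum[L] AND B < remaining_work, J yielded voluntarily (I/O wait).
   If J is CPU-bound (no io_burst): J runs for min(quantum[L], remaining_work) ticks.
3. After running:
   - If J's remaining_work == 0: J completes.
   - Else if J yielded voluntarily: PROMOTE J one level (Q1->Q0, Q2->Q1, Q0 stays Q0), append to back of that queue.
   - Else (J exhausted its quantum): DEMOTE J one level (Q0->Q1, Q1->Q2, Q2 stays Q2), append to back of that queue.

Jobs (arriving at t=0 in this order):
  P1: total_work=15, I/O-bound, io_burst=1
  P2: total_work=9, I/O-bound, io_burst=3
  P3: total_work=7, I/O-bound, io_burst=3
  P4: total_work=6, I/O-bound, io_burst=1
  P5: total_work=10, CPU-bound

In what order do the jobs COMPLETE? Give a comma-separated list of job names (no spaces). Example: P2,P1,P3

Answer: P2,P3,P4,P1,P5

Derivation:
t=0-1: P1@Q0 runs 1, rem=14, I/O yield, promote→Q0. Q0=[P2,P3,P4,P5,P1] Q1=[] Q2=[]
t=1-4: P2@Q0 runs 3, rem=6, I/O yield, promote→Q0. Q0=[P3,P4,P5,P1,P2] Q1=[] Q2=[]
t=4-7: P3@Q0 runs 3, rem=4, I/O yield, promote→Q0. Q0=[P4,P5,P1,P2,P3] Q1=[] Q2=[]
t=7-8: P4@Q0 runs 1, rem=5, I/O yield, promote→Q0. Q0=[P5,P1,P2,P3,P4] Q1=[] Q2=[]
t=8-11: P5@Q0 runs 3, rem=7, quantum used, demote→Q1. Q0=[P1,P2,P3,P4] Q1=[P5] Q2=[]
t=11-12: P1@Q0 runs 1, rem=13, I/O yield, promote→Q0. Q0=[P2,P3,P4,P1] Q1=[P5] Q2=[]
t=12-15: P2@Q0 runs 3, rem=3, I/O yield, promote→Q0. Q0=[P3,P4,P1,P2] Q1=[P5] Q2=[]
t=15-18: P3@Q0 runs 3, rem=1, I/O yield, promote→Q0. Q0=[P4,P1,P2,P3] Q1=[P5] Q2=[]
t=18-19: P4@Q0 runs 1, rem=4, I/O yield, promote→Q0. Q0=[P1,P2,P3,P4] Q1=[P5] Q2=[]
t=19-20: P1@Q0 runs 1, rem=12, I/O yield, promote→Q0. Q0=[P2,P3,P4,P1] Q1=[P5] Q2=[]
t=20-23: P2@Q0 runs 3, rem=0, completes. Q0=[P3,P4,P1] Q1=[P5] Q2=[]
t=23-24: P3@Q0 runs 1, rem=0, completes. Q0=[P4,P1] Q1=[P5] Q2=[]
t=24-25: P4@Q0 runs 1, rem=3, I/O yield, promote→Q0. Q0=[P1,P4] Q1=[P5] Q2=[]
t=25-26: P1@Q0 runs 1, rem=11, I/O yield, promote→Q0. Q0=[P4,P1] Q1=[P5] Q2=[]
t=26-27: P4@Q0 runs 1, rem=2, I/O yield, promote→Q0. Q0=[P1,P4] Q1=[P5] Q2=[]
t=27-28: P1@Q0 runs 1, rem=10, I/O yield, promote→Q0. Q0=[P4,P1] Q1=[P5] Q2=[]
t=28-29: P4@Q0 runs 1, rem=1, I/O yield, promote→Q0. Q0=[P1,P4] Q1=[P5] Q2=[]
t=29-30: P1@Q0 runs 1, rem=9, I/O yield, promote→Q0. Q0=[P4,P1] Q1=[P5] Q2=[]
t=30-31: P4@Q0 runs 1, rem=0, completes. Q0=[P1] Q1=[P5] Q2=[]
t=31-32: P1@Q0 runs 1, rem=8, I/O yield, promote→Q0. Q0=[P1] Q1=[P5] Q2=[]
t=32-33: P1@Q0 runs 1, rem=7, I/O yield, promote→Q0. Q0=[P1] Q1=[P5] Q2=[]
t=33-34: P1@Q0 runs 1, rem=6, I/O yield, promote→Q0. Q0=[P1] Q1=[P5] Q2=[]
t=34-35: P1@Q0 runs 1, rem=5, I/O yield, promote→Q0. Q0=[P1] Q1=[P5] Q2=[]
t=35-36: P1@Q0 runs 1, rem=4, I/O yield, promote→Q0. Q0=[P1] Q1=[P5] Q2=[]
t=36-37: P1@Q0 runs 1, rem=3, I/O yield, promote→Q0. Q0=[P1] Q1=[P5] Q2=[]
t=37-38: P1@Q0 runs 1, rem=2, I/O yield, promote→Q0. Q0=[P1] Q1=[P5] Q2=[]
t=38-39: P1@Q0 runs 1, rem=1, I/O yield, promote→Q0. Q0=[P1] Q1=[P5] Q2=[]
t=39-40: P1@Q0 runs 1, rem=0, completes. Q0=[] Q1=[P5] Q2=[]
t=40-46: P5@Q1 runs 6, rem=1, quantum used, demote→Q2. Q0=[] Q1=[] Q2=[P5]
t=46-47: P5@Q2 runs 1, rem=0, completes. Q0=[] Q1=[] Q2=[]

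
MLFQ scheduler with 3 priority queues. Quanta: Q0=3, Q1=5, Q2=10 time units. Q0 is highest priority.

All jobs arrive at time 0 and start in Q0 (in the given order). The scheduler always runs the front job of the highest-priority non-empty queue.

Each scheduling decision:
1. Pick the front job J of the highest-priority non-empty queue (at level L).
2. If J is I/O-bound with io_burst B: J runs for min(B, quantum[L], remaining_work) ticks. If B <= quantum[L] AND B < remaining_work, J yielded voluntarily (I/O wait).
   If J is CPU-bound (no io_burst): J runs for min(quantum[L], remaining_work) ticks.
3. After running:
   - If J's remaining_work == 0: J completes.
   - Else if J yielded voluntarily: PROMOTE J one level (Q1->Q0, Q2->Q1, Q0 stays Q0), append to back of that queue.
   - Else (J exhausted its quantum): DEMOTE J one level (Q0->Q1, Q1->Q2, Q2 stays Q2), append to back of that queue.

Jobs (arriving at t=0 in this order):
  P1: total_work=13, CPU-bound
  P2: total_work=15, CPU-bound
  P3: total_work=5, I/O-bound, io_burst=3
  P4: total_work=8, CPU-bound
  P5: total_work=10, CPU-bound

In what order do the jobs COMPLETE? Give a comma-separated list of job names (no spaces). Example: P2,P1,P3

t=0-3: P1@Q0 runs 3, rem=10, quantum used, demote→Q1. Q0=[P2,P3,P4,P5] Q1=[P1] Q2=[]
t=3-6: P2@Q0 runs 3, rem=12, quantum used, demote→Q1. Q0=[P3,P4,P5] Q1=[P1,P2] Q2=[]
t=6-9: P3@Q0 runs 3, rem=2, I/O yield, promote→Q0. Q0=[P4,P5,P3] Q1=[P1,P2] Q2=[]
t=9-12: P4@Q0 runs 3, rem=5, quantum used, demote→Q1. Q0=[P5,P3] Q1=[P1,P2,P4] Q2=[]
t=12-15: P5@Q0 runs 3, rem=7, quantum used, demote→Q1. Q0=[P3] Q1=[P1,P2,P4,P5] Q2=[]
t=15-17: P3@Q0 runs 2, rem=0, completes. Q0=[] Q1=[P1,P2,P4,P5] Q2=[]
t=17-22: P1@Q1 runs 5, rem=5, quantum used, demote→Q2. Q0=[] Q1=[P2,P4,P5] Q2=[P1]
t=22-27: P2@Q1 runs 5, rem=7, quantum used, demote→Q2. Q0=[] Q1=[P4,P5] Q2=[P1,P2]
t=27-32: P4@Q1 runs 5, rem=0, completes. Q0=[] Q1=[P5] Q2=[P1,P2]
t=32-37: P5@Q1 runs 5, rem=2, quantum used, demote→Q2. Q0=[] Q1=[] Q2=[P1,P2,P5]
t=37-42: P1@Q2 runs 5, rem=0, completes. Q0=[] Q1=[] Q2=[P2,P5]
t=42-49: P2@Q2 runs 7, rem=0, completes. Q0=[] Q1=[] Q2=[P5]
t=49-51: P5@Q2 runs 2, rem=0, completes. Q0=[] Q1=[] Q2=[]

Answer: P3,P4,P1,P2,P5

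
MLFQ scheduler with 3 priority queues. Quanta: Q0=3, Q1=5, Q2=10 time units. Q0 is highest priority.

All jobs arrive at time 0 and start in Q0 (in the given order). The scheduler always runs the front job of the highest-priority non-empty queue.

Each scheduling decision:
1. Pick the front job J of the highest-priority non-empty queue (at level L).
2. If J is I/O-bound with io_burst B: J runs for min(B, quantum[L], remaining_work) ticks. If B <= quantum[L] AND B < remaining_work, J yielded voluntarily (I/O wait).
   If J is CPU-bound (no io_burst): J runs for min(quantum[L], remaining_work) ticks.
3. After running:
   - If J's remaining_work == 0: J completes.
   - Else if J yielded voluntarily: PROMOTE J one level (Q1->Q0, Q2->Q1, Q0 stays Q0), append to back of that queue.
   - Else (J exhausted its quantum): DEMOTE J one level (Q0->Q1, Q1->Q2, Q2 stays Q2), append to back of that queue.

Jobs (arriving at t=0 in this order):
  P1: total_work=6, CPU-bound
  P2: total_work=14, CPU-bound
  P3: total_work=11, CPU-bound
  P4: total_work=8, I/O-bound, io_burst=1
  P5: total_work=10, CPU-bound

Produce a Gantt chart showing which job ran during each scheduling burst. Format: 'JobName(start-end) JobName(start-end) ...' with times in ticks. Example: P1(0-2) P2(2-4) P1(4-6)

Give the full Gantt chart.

Answer: P1(0-3) P2(3-6) P3(6-9) P4(9-10) P5(10-13) P4(13-14) P4(14-15) P4(15-16) P4(16-17) P4(17-18) P4(18-19) P4(19-20) P1(20-23) P2(23-28) P3(28-33) P5(33-38) P2(38-44) P3(44-47) P5(47-49)

Derivation:
t=0-3: P1@Q0 runs 3, rem=3, quantum used, demote→Q1. Q0=[P2,P3,P4,P5] Q1=[P1] Q2=[]
t=3-6: P2@Q0 runs 3, rem=11, quantum used, demote→Q1. Q0=[P3,P4,P5] Q1=[P1,P2] Q2=[]
t=6-9: P3@Q0 runs 3, rem=8, quantum used, demote→Q1. Q0=[P4,P5] Q1=[P1,P2,P3] Q2=[]
t=9-10: P4@Q0 runs 1, rem=7, I/O yield, promote→Q0. Q0=[P5,P4] Q1=[P1,P2,P3] Q2=[]
t=10-13: P5@Q0 runs 3, rem=7, quantum used, demote→Q1. Q0=[P4] Q1=[P1,P2,P3,P5] Q2=[]
t=13-14: P4@Q0 runs 1, rem=6, I/O yield, promote→Q0. Q0=[P4] Q1=[P1,P2,P3,P5] Q2=[]
t=14-15: P4@Q0 runs 1, rem=5, I/O yield, promote→Q0. Q0=[P4] Q1=[P1,P2,P3,P5] Q2=[]
t=15-16: P4@Q0 runs 1, rem=4, I/O yield, promote→Q0. Q0=[P4] Q1=[P1,P2,P3,P5] Q2=[]
t=16-17: P4@Q0 runs 1, rem=3, I/O yield, promote→Q0. Q0=[P4] Q1=[P1,P2,P3,P5] Q2=[]
t=17-18: P4@Q0 runs 1, rem=2, I/O yield, promote→Q0. Q0=[P4] Q1=[P1,P2,P3,P5] Q2=[]
t=18-19: P4@Q0 runs 1, rem=1, I/O yield, promote→Q0. Q0=[P4] Q1=[P1,P2,P3,P5] Q2=[]
t=19-20: P4@Q0 runs 1, rem=0, completes. Q0=[] Q1=[P1,P2,P3,P5] Q2=[]
t=20-23: P1@Q1 runs 3, rem=0, completes. Q0=[] Q1=[P2,P3,P5] Q2=[]
t=23-28: P2@Q1 runs 5, rem=6, quantum used, demote→Q2. Q0=[] Q1=[P3,P5] Q2=[P2]
t=28-33: P3@Q1 runs 5, rem=3, quantum used, demote→Q2. Q0=[] Q1=[P5] Q2=[P2,P3]
t=33-38: P5@Q1 runs 5, rem=2, quantum used, demote→Q2. Q0=[] Q1=[] Q2=[P2,P3,P5]
t=38-44: P2@Q2 runs 6, rem=0, completes. Q0=[] Q1=[] Q2=[P3,P5]
t=44-47: P3@Q2 runs 3, rem=0, completes. Q0=[] Q1=[] Q2=[P5]
t=47-49: P5@Q2 runs 2, rem=0, completes. Q0=[] Q1=[] Q2=[]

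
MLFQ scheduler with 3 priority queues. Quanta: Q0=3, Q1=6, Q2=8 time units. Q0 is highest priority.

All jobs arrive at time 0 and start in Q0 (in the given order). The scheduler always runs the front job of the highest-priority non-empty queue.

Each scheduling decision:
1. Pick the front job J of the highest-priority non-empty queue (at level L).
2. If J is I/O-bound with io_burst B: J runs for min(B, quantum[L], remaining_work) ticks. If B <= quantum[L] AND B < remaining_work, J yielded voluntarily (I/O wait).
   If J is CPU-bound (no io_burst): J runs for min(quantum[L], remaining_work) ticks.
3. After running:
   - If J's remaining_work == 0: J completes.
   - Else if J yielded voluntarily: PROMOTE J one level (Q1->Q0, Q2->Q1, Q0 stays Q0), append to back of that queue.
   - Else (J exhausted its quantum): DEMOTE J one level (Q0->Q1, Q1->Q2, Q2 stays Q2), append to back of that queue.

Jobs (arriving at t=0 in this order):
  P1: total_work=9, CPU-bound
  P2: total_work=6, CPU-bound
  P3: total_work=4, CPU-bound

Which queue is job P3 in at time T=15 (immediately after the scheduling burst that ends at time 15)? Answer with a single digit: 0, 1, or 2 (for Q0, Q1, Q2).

Answer: 1

Derivation:
t=0-3: P1@Q0 runs 3, rem=6, quantum used, demote→Q1. Q0=[P2,P3] Q1=[P1] Q2=[]
t=3-6: P2@Q0 runs 3, rem=3, quantum used, demote→Q1. Q0=[P3] Q1=[P1,P2] Q2=[]
t=6-9: P3@Q0 runs 3, rem=1, quantum used, demote→Q1. Q0=[] Q1=[P1,P2,P3] Q2=[]
t=9-15: P1@Q1 runs 6, rem=0, completes. Q0=[] Q1=[P2,P3] Q2=[]
t=15-18: P2@Q1 runs 3, rem=0, completes. Q0=[] Q1=[P3] Q2=[]
t=18-19: P3@Q1 runs 1, rem=0, completes. Q0=[] Q1=[] Q2=[]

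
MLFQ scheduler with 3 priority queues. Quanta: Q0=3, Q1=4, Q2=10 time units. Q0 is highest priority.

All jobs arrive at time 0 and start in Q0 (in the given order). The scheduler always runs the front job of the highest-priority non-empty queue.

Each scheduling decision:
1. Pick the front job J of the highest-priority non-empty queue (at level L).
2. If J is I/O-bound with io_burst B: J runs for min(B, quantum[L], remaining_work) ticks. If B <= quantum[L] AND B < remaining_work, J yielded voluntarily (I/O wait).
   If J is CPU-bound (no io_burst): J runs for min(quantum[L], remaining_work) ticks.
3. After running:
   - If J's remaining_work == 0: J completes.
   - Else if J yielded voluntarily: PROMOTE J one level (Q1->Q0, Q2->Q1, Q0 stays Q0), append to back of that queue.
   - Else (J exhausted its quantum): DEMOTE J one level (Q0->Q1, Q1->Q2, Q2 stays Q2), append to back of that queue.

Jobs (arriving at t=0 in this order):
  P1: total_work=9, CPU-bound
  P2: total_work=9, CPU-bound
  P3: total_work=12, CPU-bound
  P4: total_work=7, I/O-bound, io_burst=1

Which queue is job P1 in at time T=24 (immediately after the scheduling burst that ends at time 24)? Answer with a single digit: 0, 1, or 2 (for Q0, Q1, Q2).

t=0-3: P1@Q0 runs 3, rem=6, quantum used, demote→Q1. Q0=[P2,P3,P4] Q1=[P1] Q2=[]
t=3-6: P2@Q0 runs 3, rem=6, quantum used, demote→Q1. Q0=[P3,P4] Q1=[P1,P2] Q2=[]
t=6-9: P3@Q0 runs 3, rem=9, quantum used, demote→Q1. Q0=[P4] Q1=[P1,P2,P3] Q2=[]
t=9-10: P4@Q0 runs 1, rem=6, I/O yield, promote→Q0. Q0=[P4] Q1=[P1,P2,P3] Q2=[]
t=10-11: P4@Q0 runs 1, rem=5, I/O yield, promote→Q0. Q0=[P4] Q1=[P1,P2,P3] Q2=[]
t=11-12: P4@Q0 runs 1, rem=4, I/O yield, promote→Q0. Q0=[P4] Q1=[P1,P2,P3] Q2=[]
t=12-13: P4@Q0 runs 1, rem=3, I/O yield, promote→Q0. Q0=[P4] Q1=[P1,P2,P3] Q2=[]
t=13-14: P4@Q0 runs 1, rem=2, I/O yield, promote→Q0. Q0=[P4] Q1=[P1,P2,P3] Q2=[]
t=14-15: P4@Q0 runs 1, rem=1, I/O yield, promote→Q0. Q0=[P4] Q1=[P1,P2,P3] Q2=[]
t=15-16: P4@Q0 runs 1, rem=0, completes. Q0=[] Q1=[P1,P2,P3] Q2=[]
t=16-20: P1@Q1 runs 4, rem=2, quantum used, demote→Q2. Q0=[] Q1=[P2,P3] Q2=[P1]
t=20-24: P2@Q1 runs 4, rem=2, quantum used, demote→Q2. Q0=[] Q1=[P3] Q2=[P1,P2]
t=24-28: P3@Q1 runs 4, rem=5, quantum used, demote→Q2. Q0=[] Q1=[] Q2=[P1,P2,P3]
t=28-30: P1@Q2 runs 2, rem=0, completes. Q0=[] Q1=[] Q2=[P2,P3]
t=30-32: P2@Q2 runs 2, rem=0, completes. Q0=[] Q1=[] Q2=[P3]
t=32-37: P3@Q2 runs 5, rem=0, completes. Q0=[] Q1=[] Q2=[]

Answer: 2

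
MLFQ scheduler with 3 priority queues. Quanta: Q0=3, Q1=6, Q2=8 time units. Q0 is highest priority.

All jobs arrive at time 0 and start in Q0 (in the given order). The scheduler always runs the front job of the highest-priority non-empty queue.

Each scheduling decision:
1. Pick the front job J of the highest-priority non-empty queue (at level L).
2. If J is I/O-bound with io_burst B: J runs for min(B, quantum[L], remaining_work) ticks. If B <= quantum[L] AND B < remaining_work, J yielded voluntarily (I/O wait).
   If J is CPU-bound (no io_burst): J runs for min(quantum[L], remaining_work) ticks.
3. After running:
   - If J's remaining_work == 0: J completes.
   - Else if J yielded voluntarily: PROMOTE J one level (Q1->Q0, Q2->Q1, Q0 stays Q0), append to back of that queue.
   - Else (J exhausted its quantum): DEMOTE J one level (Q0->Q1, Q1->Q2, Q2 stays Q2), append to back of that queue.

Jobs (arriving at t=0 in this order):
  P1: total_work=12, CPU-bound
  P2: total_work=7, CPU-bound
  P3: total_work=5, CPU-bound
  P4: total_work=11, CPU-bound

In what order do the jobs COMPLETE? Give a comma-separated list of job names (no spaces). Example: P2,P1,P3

Answer: P2,P3,P1,P4

Derivation:
t=0-3: P1@Q0 runs 3, rem=9, quantum used, demote→Q1. Q0=[P2,P3,P4] Q1=[P1] Q2=[]
t=3-6: P2@Q0 runs 3, rem=4, quantum used, demote→Q1. Q0=[P3,P4] Q1=[P1,P2] Q2=[]
t=6-9: P3@Q0 runs 3, rem=2, quantum used, demote→Q1. Q0=[P4] Q1=[P1,P2,P3] Q2=[]
t=9-12: P4@Q0 runs 3, rem=8, quantum used, demote→Q1. Q0=[] Q1=[P1,P2,P3,P4] Q2=[]
t=12-18: P1@Q1 runs 6, rem=3, quantum used, demote→Q2. Q0=[] Q1=[P2,P3,P4] Q2=[P1]
t=18-22: P2@Q1 runs 4, rem=0, completes. Q0=[] Q1=[P3,P4] Q2=[P1]
t=22-24: P3@Q1 runs 2, rem=0, completes. Q0=[] Q1=[P4] Q2=[P1]
t=24-30: P4@Q1 runs 6, rem=2, quantum used, demote→Q2. Q0=[] Q1=[] Q2=[P1,P4]
t=30-33: P1@Q2 runs 3, rem=0, completes. Q0=[] Q1=[] Q2=[P4]
t=33-35: P4@Q2 runs 2, rem=0, completes. Q0=[] Q1=[] Q2=[]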